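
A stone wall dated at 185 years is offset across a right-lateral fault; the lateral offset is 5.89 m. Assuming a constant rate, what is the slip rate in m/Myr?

rate = 5.89 m / 185 years = 0.0318 m/yr = 31800 m/Myr

31800 m/Myr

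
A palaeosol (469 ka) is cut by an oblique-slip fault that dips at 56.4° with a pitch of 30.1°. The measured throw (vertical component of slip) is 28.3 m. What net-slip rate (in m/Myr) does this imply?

144 m/Myr

dip-slip = throw / sin(dip) = 28.3 / sin(56.4°) = 33.98 m
net slip = dip-slip / sin(rake) = 33.98 / sin(30.1°) = 67.75 m
rate = 67.75 m / 469 ka = 0.000144 m/yr = 144 m/Myr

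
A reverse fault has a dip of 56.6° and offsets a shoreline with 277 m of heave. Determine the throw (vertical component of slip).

throw = heave × tan(dip) = 277 × tan(56.6°) = 420 m

420 m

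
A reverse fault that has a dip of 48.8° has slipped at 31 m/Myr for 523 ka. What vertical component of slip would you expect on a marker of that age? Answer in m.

12.2 m

dip-slip = rate × time = 31 m/Myr × 523 ka = 16.21 m
throw = dip-slip × sin(dip) = 16.21 × sin(48.8°) = 12.2 m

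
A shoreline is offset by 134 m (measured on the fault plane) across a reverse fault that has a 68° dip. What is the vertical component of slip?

throw = dip-slip × sin(dip) = 134 m × sin(68°) = 124 m

124 m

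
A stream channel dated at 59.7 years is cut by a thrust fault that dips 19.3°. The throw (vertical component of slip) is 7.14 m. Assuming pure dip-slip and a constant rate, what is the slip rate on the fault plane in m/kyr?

362 m/kyr

dip-slip = throw / sin(dip) = 7.14 m / sin(19.3°) = 21.60 m
rate = 21.60 m / 59.7 years = 0.362 m/yr = 362 m/kyr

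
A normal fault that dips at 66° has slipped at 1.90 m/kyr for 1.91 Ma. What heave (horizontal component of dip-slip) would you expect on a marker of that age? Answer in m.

dip-slip = rate × time = 1.90 m/kyr × 1.91 Ma = 3629 m
heave = dip-slip × cos(dip) = 3629 × cos(66°) = 1480 m

1480 m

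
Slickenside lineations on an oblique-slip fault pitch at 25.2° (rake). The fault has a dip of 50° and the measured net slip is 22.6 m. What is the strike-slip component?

strike-slip = net slip × cos(rake) = 22.6 m × cos(25.2°) = 20.4 m

20.4 m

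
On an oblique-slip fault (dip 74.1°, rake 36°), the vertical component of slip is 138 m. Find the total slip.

244 m

dip-slip = throw / sin(dip) = 138 / sin(74.1°) = 143.5 m
net slip = dip-slip / sin(rake) = 143.5 / sin(36°) = 244 m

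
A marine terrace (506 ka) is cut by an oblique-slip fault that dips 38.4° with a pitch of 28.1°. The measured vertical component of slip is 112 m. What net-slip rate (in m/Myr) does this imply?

757 m/Myr

dip-slip = throw / sin(dip) = 112 / sin(38.4°) = 180.3 m
net slip = dip-slip / sin(rake) = 180.3 / sin(28.1°) = 382.8 m
rate = 382.8 m / 506 ka = 0.000757 m/yr = 757 m/Myr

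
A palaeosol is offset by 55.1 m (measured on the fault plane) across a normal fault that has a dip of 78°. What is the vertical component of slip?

53.9 m

throw = dip-slip × sin(dip) = 55.1 m × sin(78°) = 53.9 m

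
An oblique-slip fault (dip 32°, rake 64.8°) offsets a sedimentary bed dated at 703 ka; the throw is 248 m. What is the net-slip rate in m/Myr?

dip-slip = throw / sin(dip) = 248 / sin(32°) = 468 m
net slip = dip-slip / sin(rake) = 468 / sin(64.8°) = 517.2 m
rate = 517.2 m / 703 ka = 0.000736 m/yr = 736 m/Myr

736 m/Myr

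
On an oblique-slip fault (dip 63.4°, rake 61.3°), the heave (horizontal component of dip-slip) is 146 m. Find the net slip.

dip-slip = heave / cos(dip) = 146 / cos(63.4°) = 326.1 m
net slip = dip-slip / sin(rake) = 326.1 / sin(61.3°) = 372 m

372 m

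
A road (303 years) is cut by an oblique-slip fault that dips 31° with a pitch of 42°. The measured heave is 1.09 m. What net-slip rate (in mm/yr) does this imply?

dip-slip = heave / cos(dip) = 1.09 / cos(31°) = 1.272 m
net slip = dip-slip / sin(rake) = 1.272 / sin(42°) = 1.900 m
rate = 1.900 m / 303 years = 0.00627 m/yr = 6.27 mm/yr

6.27 mm/yr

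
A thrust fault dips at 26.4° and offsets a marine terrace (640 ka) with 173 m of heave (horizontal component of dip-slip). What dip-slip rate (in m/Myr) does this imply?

302 m/Myr

dip-slip = heave / cos(dip) = 173 m / cos(26.4°) = 193.1 m
rate = 193.1 m / 640 ka = 0.000302 m/yr = 302 m/Myr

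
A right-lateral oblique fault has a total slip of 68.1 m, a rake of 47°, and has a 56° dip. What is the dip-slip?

49.8 m

dip-slip = net slip × sin(rake) = 68.1 m × sin(47°) = 49.8 m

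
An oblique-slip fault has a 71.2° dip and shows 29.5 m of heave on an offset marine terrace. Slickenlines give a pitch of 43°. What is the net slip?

134 m

dip-slip = heave / cos(dip) = 29.5 / cos(71.2°) = 91.54 m
net slip = dip-slip / sin(rake) = 91.54 / sin(43°) = 134 m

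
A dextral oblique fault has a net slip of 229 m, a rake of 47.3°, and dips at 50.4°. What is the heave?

107 m

dip-slip = net slip × sin(rake) = 229 m × sin(47.3°) = 168.3 m
heave = dip-slip × cos(dip) = 168.3 × cos(50.4°) = 107 m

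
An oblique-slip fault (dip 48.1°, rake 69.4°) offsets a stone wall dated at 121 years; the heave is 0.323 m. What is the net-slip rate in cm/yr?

dip-slip = heave / cos(dip) = 0.323 / cos(48.1°) = 0.4837 m
net slip = dip-slip / sin(rake) = 0.4837 / sin(69.4°) = 0.5167 m
rate = 0.5167 m / 121 years = 0.00427 m/yr = 0.427 cm/yr

0.427 cm/yr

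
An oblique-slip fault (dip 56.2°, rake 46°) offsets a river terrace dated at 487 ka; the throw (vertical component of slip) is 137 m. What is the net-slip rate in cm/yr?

0.0471 cm/yr

dip-slip = throw / sin(dip) = 137 / sin(56.2°) = 164.9 m
net slip = dip-slip / sin(rake) = 164.9 / sin(46°) = 229.2 m
rate = 229.2 m / 487 ka = 0.000471 m/yr = 0.0471 cm/yr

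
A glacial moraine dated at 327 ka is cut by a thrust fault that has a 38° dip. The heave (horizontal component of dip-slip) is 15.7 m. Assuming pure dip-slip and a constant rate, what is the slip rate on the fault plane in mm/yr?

0.0609 mm/yr

dip-slip = heave / cos(dip) = 15.7 m / cos(38°) = 19.92 m
rate = 19.92 m / 327 ka = 0.0000609 m/yr = 0.0609 mm/yr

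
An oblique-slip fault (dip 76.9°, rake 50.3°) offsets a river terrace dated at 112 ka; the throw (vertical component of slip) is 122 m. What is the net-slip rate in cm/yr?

0.145 cm/yr

dip-slip = throw / sin(dip) = 122 / sin(76.9°) = 125.3 m
net slip = dip-slip / sin(rake) = 125.3 / sin(50.3°) = 162.8 m
rate = 162.8 m / 112 ka = 0.00145 m/yr = 0.145 cm/yr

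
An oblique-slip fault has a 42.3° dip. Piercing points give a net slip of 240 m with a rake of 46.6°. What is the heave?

dip-slip = net slip × sin(rake) = 240 m × sin(46.6°) = 174.4 m
heave = dip-slip × cos(dip) = 174.4 × cos(42.3°) = 129 m

129 m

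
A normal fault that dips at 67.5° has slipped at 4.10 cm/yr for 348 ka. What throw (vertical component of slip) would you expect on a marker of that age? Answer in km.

dip-slip = rate × time = 4.10 cm/yr × 348 ka = 14270 m
throw = dip-slip × sin(dip) = 14270 × sin(67.5°) = 13200 m = 13.2 km

13.2 km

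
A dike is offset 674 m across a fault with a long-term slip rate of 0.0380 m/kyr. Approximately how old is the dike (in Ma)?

age = offset / rate = 674 m / (0.0380 m/kyr) = 1.77e+07 yr = 17.7 Ma

17.7 Ma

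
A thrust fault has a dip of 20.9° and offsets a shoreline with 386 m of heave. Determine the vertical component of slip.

147 m

throw = heave × tan(dip) = 386 × tan(20.9°) = 147 m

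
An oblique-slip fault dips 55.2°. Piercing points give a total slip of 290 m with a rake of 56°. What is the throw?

197 m

dip-slip = net slip × sin(rake) = 290 m × sin(56°) = 240.4 m
throw = dip-slip × sin(dip) = 240.4 × sin(55.2°) = 197 m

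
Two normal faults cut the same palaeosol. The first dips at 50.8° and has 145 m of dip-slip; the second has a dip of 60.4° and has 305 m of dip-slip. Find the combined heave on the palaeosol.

heave_A = 145 × cos(50.8°) = 91.64 m
heave_B = 305 × cos(60.4°) = 150.7 m
total = 91.64 + 150.7 = 242 m

242 m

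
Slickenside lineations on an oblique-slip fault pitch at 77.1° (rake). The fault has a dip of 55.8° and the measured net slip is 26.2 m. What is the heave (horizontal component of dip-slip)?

dip-slip = net slip × sin(rake) = 26.2 m × sin(77.1°) = 25.54 m
heave = dip-slip × cos(dip) = 25.54 × cos(55.8°) = 14.4 m

14.4 m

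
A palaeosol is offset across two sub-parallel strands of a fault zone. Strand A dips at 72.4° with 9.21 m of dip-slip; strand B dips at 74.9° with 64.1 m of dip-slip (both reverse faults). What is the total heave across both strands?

heave_A = 9.21 × cos(72.4°) = 2.785 m
heave_B = 64.1 × cos(74.9°) = 16.70 m
total = 2.785 + 16.70 = 19.5 m

19.5 m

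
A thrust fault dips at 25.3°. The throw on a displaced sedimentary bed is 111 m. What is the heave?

heave = throw / tan(dip) = 111 / tan(25.3°) = 235 m

235 m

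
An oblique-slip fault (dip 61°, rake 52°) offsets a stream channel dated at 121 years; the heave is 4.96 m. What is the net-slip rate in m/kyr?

dip-slip = heave / cos(dip) = 4.96 / cos(61°) = 10.23 m
net slip = dip-slip / sin(rake) = 10.23 / sin(52°) = 12.98 m
rate = 12.98 m / 121 years = 0.107 m/yr = 107 m/kyr

107 m/kyr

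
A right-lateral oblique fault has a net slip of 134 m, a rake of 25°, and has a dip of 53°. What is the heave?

dip-slip = net slip × sin(rake) = 134 m × sin(25°) = 56.63 m
heave = dip-slip × cos(dip) = 56.63 × cos(53°) = 34.1 m

34.1 m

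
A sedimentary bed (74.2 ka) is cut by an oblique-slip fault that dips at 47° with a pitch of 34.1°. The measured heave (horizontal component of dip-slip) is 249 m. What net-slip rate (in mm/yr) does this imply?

8.78 mm/yr

dip-slip = heave / cos(dip) = 249 / cos(47°) = 365.1 m
net slip = dip-slip / sin(rake) = 365.1 / sin(34.1°) = 651.2 m
rate = 651.2 m / 74.2 ka = 0.00878 m/yr = 8.78 mm/yr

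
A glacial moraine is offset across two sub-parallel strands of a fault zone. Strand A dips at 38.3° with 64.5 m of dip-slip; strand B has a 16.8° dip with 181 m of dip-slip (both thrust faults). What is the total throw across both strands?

92.3 m

throw_A = 64.5 × sin(38.3°) = 39.98 m
throw_B = 181 × sin(16.8°) = 52.31 m
total = 39.98 + 52.31 = 92.3 m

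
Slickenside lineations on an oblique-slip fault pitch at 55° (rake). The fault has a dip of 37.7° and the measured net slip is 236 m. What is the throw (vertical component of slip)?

dip-slip = net slip × sin(rake) = 236 m × sin(55°) = 193.3 m
throw = dip-slip × sin(dip) = 193.3 × sin(37.7°) = 118 m

118 m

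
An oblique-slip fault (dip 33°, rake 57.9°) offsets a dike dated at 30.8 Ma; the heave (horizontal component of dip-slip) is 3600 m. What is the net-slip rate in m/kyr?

dip-slip = heave / cos(dip) = 3600 / cos(33°) = 4293 m
net slip = dip-slip / sin(rake) = 4293 / sin(57.9°) = 5067 m
rate = 5067 m / 30.8 Ma = 0.000165 m/yr = 0.165 m/kyr

0.165 m/kyr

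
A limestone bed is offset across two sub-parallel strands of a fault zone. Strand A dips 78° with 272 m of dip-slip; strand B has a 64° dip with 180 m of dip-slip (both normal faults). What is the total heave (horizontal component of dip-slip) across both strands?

heave_A = 272 × cos(78°) = 56.55 m
heave_B = 180 × cos(64°) = 78.91 m
total = 56.55 + 78.91 = 135 m

135 m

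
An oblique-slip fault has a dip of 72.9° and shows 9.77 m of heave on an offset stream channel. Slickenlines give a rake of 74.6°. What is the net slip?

dip-slip = heave / cos(dip) = 9.77 / cos(72.9°) = 33.23 m
net slip = dip-slip / sin(rake) = 33.23 / sin(74.6°) = 34.5 m

34.5 m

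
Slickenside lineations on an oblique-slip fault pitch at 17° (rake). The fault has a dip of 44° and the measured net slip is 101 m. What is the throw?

dip-slip = net slip × sin(rake) = 101 m × sin(17°) = 29.53 m
throw = dip-slip × sin(dip) = 29.53 × sin(44°) = 20.5 m

20.5 m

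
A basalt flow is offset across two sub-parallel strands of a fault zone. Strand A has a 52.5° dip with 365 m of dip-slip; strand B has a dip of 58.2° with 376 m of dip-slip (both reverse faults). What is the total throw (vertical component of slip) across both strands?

609 m

throw_A = 365 × sin(52.5°) = 289.6 m
throw_B = 376 × sin(58.2°) = 319.6 m
total = 289.6 + 319.6 = 609 m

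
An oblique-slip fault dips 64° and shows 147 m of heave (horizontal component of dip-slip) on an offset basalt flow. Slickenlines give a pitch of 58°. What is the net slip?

dip-slip = heave / cos(dip) = 147 / cos(64°) = 335.3 m
net slip = dip-slip / sin(rake) = 335.3 / sin(58°) = 395 m

395 m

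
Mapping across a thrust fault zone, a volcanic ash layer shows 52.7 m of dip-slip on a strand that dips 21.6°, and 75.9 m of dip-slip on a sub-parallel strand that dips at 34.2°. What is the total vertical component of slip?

throw_A = 52.7 × sin(21.6°) = 19.40 m
throw_B = 75.9 × sin(34.2°) = 42.66 m
total = 19.40 + 42.66 = 62.1 m

62.1 m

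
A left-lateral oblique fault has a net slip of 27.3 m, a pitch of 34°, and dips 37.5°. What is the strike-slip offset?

22.6 m

strike-slip = net slip × cos(rake) = 27.3 m × cos(34°) = 22.6 m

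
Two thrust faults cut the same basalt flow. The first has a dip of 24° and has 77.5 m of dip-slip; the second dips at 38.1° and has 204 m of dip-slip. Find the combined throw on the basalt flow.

157 m

throw_A = 77.5 × sin(24°) = 31.52 m
throw_B = 204 × sin(38.1°) = 125.9 m
total = 31.52 + 125.9 = 157 m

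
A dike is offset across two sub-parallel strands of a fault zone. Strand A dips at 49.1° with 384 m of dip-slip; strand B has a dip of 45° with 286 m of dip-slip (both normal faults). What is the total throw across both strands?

492 m

throw_A = 384 × sin(49.1°) = 290.2 m
throw_B = 286 × sin(45°) = 202.2 m
total = 290.2 + 202.2 = 492 m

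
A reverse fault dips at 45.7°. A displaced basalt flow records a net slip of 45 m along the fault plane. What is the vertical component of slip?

32.2 m

throw = dip-slip × sin(dip) = 45 m × sin(45.7°) = 32.2 m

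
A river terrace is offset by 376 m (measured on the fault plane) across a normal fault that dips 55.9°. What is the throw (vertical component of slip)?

311 m

throw = dip-slip × sin(dip) = 376 m × sin(55.9°) = 311 m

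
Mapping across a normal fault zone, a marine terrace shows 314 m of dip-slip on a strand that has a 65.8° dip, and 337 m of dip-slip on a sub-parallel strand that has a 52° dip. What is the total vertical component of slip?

throw_A = 314 × sin(65.8°) = 286.4 m
throw_B = 337 × sin(52°) = 265.6 m
total = 286.4 + 265.6 = 552 m

552 m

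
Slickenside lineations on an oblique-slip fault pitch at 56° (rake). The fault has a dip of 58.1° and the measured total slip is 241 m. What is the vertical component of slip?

dip-slip = net slip × sin(rake) = 241 m × sin(56°) = 199.8 m
throw = dip-slip × sin(dip) = 199.8 × sin(58.1°) = 170 m

170 m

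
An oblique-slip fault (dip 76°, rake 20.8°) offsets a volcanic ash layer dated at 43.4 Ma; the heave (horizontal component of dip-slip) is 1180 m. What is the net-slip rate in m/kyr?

dip-slip = heave / cos(dip) = 1180 / cos(76°) = 4878 m
net slip = dip-slip / sin(rake) = 4878 / sin(20.8°) = 13740 m
rate = 13740 m / 43.4 Ma = 0.000316 m/yr = 0.316 m/kyr

0.316 m/kyr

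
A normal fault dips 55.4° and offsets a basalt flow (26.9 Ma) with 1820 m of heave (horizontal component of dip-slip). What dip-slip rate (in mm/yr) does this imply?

0.119 mm/yr

dip-slip = heave / cos(dip) = 1820 m / cos(55.4°) = 3205 m
rate = 3205 m / 26.9 Ma = 0.000119 m/yr = 0.119 mm/yr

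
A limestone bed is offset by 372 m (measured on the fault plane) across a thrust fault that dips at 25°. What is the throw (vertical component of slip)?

157 m

throw = dip-slip × sin(dip) = 372 m × sin(25°) = 157 m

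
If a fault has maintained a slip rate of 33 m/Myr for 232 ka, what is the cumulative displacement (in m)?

slip = rate × time = 33 m/Myr × 232 ka = 7.66 m

7.66 m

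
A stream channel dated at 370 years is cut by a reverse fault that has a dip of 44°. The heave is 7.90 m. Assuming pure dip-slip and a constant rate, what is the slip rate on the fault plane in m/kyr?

29.7 m/kyr

dip-slip = heave / cos(dip) = 7.90 m / cos(44°) = 10.98 m
rate = 10.98 m / 370 years = 0.0297 m/yr = 29.7 m/kyr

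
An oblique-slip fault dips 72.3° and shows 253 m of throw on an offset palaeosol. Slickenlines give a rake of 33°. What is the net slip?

488 m

dip-slip = throw / sin(dip) = 253 / sin(72.3°) = 265.6 m
net slip = dip-slip / sin(rake) = 265.6 / sin(33°) = 488 m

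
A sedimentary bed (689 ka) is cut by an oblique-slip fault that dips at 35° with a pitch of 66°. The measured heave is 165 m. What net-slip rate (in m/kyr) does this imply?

0.320 m/kyr

dip-slip = heave / cos(dip) = 165 / cos(35°) = 201.4 m
net slip = dip-slip / sin(rake) = 201.4 / sin(66°) = 220.5 m
rate = 220.5 m / 689 ka = 0.000320 m/yr = 0.320 m/kyr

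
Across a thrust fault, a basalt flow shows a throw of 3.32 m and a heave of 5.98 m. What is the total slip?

6.84 m

net slip = √(throw² + heave²) = √(3.32² + 5.98²) = 6.84 m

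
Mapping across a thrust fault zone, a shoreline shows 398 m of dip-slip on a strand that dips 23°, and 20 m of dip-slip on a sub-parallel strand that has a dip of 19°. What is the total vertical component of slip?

throw_A = 398 × sin(23°) = 155.5 m
throw_B = 20 × sin(19°) = 6.511 m
total = 155.5 + 6.511 = 162 m

162 m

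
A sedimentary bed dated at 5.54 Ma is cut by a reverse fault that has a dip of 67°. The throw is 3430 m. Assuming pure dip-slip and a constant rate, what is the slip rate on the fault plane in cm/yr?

0.0673 cm/yr

dip-slip = throw / sin(dip) = 3430 m / sin(67°) = 3726 m
rate = 3726 m / 5.54 Ma = 0.000673 m/yr = 0.0673 cm/yr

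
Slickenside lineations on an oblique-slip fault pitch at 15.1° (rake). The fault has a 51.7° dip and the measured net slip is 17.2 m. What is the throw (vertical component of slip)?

3.52 m

dip-slip = net slip × sin(rake) = 17.2 m × sin(15.1°) = 4.481 m
throw = dip-slip × sin(dip) = 4.481 × sin(51.7°) = 3.52 m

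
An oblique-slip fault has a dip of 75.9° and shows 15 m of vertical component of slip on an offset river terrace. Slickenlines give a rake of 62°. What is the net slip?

dip-slip = throw / sin(dip) = 15 / sin(75.9°) = 15.47 m
net slip = dip-slip / sin(rake) = 15.47 / sin(62°) = 17.5 m

17.5 m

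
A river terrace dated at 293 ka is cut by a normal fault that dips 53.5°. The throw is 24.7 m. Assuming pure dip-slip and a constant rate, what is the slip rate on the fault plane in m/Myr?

105 m/Myr

dip-slip = throw / sin(dip) = 24.7 m / sin(53.5°) = 30.73 m
rate = 30.73 m / 293 ka = 0.000105 m/yr = 105 m/Myr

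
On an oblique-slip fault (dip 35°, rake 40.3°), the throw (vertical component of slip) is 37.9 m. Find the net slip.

102 m

dip-slip = throw / sin(dip) = 37.9 / sin(35°) = 66.08 m
net slip = dip-slip / sin(rake) = 66.08 / sin(40.3°) = 102 m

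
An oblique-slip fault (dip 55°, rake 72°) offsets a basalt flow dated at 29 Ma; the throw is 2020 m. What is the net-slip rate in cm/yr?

0.00894 cm/yr

dip-slip = throw / sin(dip) = 2020 / sin(55°) = 2466 m
net slip = dip-slip / sin(rake) = 2466 / sin(72°) = 2593 m
rate = 2593 m / 29 Ma = 0.0000894 m/yr = 0.00894 cm/yr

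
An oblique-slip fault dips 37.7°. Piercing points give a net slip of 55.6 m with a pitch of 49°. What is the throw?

dip-slip = net slip × sin(rake) = 55.6 m × sin(49°) = 41.96 m
throw = dip-slip × sin(dip) = 41.96 × sin(37.7°) = 25.7 m

25.7 m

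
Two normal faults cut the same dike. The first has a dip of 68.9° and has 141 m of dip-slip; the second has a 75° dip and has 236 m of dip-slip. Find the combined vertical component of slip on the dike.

360 m

throw_A = 141 × sin(68.9°) = 131.5 m
throw_B = 236 × sin(75°) = 228 m
total = 131.5 + 228 = 360 m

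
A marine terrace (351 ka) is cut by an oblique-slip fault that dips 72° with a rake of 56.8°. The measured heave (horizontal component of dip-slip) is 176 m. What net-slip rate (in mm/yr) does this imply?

1.94 mm/yr

dip-slip = heave / cos(dip) = 176 / cos(72°) = 569.5 m
net slip = dip-slip / sin(rake) = 569.5 / sin(56.8°) = 680.7 m
rate = 680.7 m / 351 ka = 0.00194 m/yr = 1.94 mm/yr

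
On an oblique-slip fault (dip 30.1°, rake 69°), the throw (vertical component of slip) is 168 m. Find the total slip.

359 m

dip-slip = throw / sin(dip) = 168 / sin(30.1°) = 335 m
net slip = dip-slip / sin(rake) = 335 / sin(69°) = 359 m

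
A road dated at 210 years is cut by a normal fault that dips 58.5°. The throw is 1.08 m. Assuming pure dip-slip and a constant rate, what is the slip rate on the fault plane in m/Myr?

dip-slip = throw / sin(dip) = 1.08 m / sin(58.5°) = 1.267 m
rate = 1.267 m / 210 years = 0.00603 m/yr = 6030 m/Myr

6030 m/Myr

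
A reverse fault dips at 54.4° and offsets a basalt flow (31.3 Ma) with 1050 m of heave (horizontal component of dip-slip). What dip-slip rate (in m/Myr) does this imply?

57.6 m/Myr

dip-slip = heave / cos(dip) = 1050 m / cos(54.4°) = 1804 m
rate = 1804 m / 31.3 Ma = 0.0000576 m/yr = 57.6 m/Myr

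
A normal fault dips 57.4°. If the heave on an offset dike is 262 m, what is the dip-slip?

dip-slip = heave / cos(dip) = 262 / cos(57.4°) = 486 m

486 m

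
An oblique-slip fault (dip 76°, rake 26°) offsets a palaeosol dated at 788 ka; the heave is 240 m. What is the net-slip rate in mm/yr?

dip-slip = heave / cos(dip) = 240 / cos(76°) = 992.1 m
net slip = dip-slip / sin(rake) = 992.1 / sin(26°) = 2263 m
rate = 2263 m / 788 ka = 0.00287 m/yr = 2.87 mm/yr

2.87 mm/yr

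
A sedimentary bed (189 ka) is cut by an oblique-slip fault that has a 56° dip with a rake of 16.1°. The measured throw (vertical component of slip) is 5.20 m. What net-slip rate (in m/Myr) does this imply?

120 m/Myr

dip-slip = throw / sin(dip) = 5.20 / sin(56°) = 6.272 m
net slip = dip-slip / sin(rake) = 6.272 / sin(16.1°) = 22.62 m
rate = 22.62 m / 189 ka = 0.000120 m/yr = 120 m/Myr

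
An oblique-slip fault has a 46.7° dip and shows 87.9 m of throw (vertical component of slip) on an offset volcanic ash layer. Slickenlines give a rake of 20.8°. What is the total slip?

340 m

dip-slip = throw / sin(dip) = 87.9 / sin(46.7°) = 120.8 m
net slip = dip-slip / sin(rake) = 120.8 / sin(20.8°) = 340 m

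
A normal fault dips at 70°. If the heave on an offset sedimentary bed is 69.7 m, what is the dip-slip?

204 m

dip-slip = heave / cos(dip) = 69.7 / cos(70°) = 204 m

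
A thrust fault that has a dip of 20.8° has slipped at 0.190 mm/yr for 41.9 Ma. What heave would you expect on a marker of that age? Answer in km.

7.44 km

dip-slip = rate × time = 0.190 mm/yr × 41.9 Ma = 7961 m
heave = dip-slip × cos(dip) = 7961 × cos(20.8°) = 7440 m = 7.44 km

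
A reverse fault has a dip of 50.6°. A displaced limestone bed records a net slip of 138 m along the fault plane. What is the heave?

heave = dip-slip × cos(dip) = 138 m × cos(50.6°) = 87.6 m

87.6 m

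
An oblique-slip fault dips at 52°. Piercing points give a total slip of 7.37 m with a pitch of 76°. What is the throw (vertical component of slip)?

5.64 m

dip-slip = net slip × sin(rake) = 7.37 m × sin(76°) = 7.151 m
throw = dip-slip × sin(dip) = 7.151 × sin(52°) = 5.64 m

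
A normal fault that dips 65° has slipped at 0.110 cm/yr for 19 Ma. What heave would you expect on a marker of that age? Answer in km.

dip-slip = rate × time = 0.110 cm/yr × 19 Ma = 20900 m
heave = dip-slip × cos(dip) = 20900 × cos(65°) = 8830 m = 8.83 km

8.83 km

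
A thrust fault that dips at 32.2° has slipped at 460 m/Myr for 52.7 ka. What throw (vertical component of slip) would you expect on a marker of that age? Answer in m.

12.9 m

dip-slip = rate × time = 460 m/Myr × 52.7 ka = 24.24 m
throw = dip-slip × sin(dip) = 24.24 × sin(32.2°) = 12.9 m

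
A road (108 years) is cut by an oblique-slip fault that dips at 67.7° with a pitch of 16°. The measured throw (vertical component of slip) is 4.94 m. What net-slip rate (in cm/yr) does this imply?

17.9 cm/yr

dip-slip = throw / sin(dip) = 4.94 / sin(67.7°) = 5.339 m
net slip = dip-slip / sin(rake) = 5.339 / sin(16°) = 19.37 m
rate = 19.37 m / 108 years = 0.179 m/yr = 17.9 cm/yr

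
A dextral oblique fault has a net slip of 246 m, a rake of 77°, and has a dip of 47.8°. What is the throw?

178 m

dip-slip = net slip × sin(rake) = 246 m × sin(77°) = 239.7 m
throw = dip-slip × sin(dip) = 239.7 × sin(47.8°) = 178 m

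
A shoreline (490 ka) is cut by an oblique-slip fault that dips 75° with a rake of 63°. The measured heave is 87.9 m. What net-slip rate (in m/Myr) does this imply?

778 m/Myr

dip-slip = heave / cos(dip) = 87.9 / cos(75°) = 339.6 m
net slip = dip-slip / sin(rake) = 339.6 / sin(63°) = 381.2 m
rate = 381.2 m / 490 ka = 0.000778 m/yr = 778 m/Myr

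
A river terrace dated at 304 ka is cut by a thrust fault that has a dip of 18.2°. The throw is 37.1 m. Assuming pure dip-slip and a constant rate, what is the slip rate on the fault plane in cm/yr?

dip-slip = throw / sin(dip) = 37.1 m / sin(18.2°) = 118.8 m
rate = 118.8 m / 304 ka = 0.000391 m/yr = 0.0391 cm/yr

0.0391 cm/yr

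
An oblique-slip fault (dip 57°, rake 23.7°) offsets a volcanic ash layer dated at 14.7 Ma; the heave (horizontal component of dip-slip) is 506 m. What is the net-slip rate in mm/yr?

dip-slip = heave / cos(dip) = 506 / cos(57°) = 929.1 m
net slip = dip-slip / sin(rake) = 929.1 / sin(23.7°) = 2311 m
rate = 2311 m / 14.7 Ma = 0.000157 m/yr = 0.157 mm/yr

0.157 mm/yr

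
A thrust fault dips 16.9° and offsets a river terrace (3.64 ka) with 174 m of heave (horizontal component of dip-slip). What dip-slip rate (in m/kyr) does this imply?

dip-slip = heave / cos(dip) = 174 m / cos(16.9°) = 181.9 m
rate = 181.9 m / 3.64 ka = 0.0500 m/yr = 50 m/kyr

50 m/kyr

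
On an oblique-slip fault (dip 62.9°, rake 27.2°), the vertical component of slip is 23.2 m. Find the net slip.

dip-slip = throw / sin(dip) = 23.2 / sin(62.9°) = 26.06 m
net slip = dip-slip / sin(rake) = 26.06 / sin(27.2°) = 57 m

57 m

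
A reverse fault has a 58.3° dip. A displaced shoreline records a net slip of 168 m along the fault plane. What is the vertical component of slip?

143 m

throw = dip-slip × sin(dip) = 168 m × sin(58.3°) = 143 m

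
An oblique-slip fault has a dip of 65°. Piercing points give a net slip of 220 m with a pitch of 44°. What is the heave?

64.6 m

dip-slip = net slip × sin(rake) = 220 m × sin(44°) = 152.8 m
heave = dip-slip × cos(dip) = 152.8 × cos(65°) = 64.6 m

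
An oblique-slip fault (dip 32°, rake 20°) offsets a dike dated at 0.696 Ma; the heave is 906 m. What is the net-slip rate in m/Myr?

4490 m/Myr

dip-slip = heave / cos(dip) = 906 / cos(32°) = 1068 m
net slip = dip-slip / sin(rake) = 1068 / sin(20°) = 3124 m
rate = 3124 m / 0.696 Ma = 0.00449 m/yr = 4490 m/Myr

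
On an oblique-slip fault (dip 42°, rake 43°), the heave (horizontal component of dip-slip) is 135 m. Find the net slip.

dip-slip = heave / cos(dip) = 135 / cos(42°) = 181.7 m
net slip = dip-slip / sin(rake) = 181.7 / sin(43°) = 266 m

266 m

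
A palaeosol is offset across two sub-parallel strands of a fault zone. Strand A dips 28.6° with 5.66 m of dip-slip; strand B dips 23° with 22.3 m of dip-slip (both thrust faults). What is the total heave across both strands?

25.5 m

heave_A = 5.66 × cos(28.6°) = 4.969 m
heave_B = 22.3 × cos(23°) = 20.53 m
total = 4.969 + 20.53 = 25.5 m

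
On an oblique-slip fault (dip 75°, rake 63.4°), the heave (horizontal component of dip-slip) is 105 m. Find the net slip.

454 m

dip-slip = heave / cos(dip) = 105 / cos(75°) = 405.7 m
net slip = dip-slip / sin(rake) = 405.7 / sin(63.4°) = 454 m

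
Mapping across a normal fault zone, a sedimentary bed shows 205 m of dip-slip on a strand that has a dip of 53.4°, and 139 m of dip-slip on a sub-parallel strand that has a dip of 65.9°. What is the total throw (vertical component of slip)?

throw_A = 205 × sin(53.4°) = 164.6 m
throw_B = 139 × sin(65.9°) = 126.9 m
total = 164.6 + 126.9 = 291 m

291 m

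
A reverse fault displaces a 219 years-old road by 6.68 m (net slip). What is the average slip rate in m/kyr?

rate = 6.68 m / 219 years = 0.0305 m/yr = 30.5 m/kyr

30.5 m/kyr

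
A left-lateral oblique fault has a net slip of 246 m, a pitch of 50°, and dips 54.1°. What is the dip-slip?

dip-slip = net slip × sin(rake) = 246 m × sin(50°) = 188 m

188 m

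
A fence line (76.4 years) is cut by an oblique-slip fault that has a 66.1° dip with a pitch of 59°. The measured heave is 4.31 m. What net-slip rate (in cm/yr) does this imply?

16.2 cm/yr

dip-slip = heave / cos(dip) = 4.31 / cos(66.1°) = 10.64 m
net slip = dip-slip / sin(rake) = 10.64 / sin(59°) = 12.41 m
rate = 12.41 m / 76.4 years = 0.162 m/yr = 16.2 cm/yr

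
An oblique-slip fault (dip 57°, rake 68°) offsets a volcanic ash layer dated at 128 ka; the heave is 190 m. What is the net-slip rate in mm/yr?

dip-slip = heave / cos(dip) = 190 / cos(57°) = 348.9 m
net slip = dip-slip / sin(rake) = 348.9 / sin(68°) = 376.3 m
rate = 376.3 m / 128 ka = 0.00294 m/yr = 2.94 mm/yr

2.94 mm/yr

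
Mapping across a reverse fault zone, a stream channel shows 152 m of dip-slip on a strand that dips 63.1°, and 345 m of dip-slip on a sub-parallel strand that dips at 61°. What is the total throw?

throw_A = 152 × sin(63.1°) = 135.6 m
throw_B = 345 × sin(61°) = 301.7 m
total = 135.6 + 301.7 = 437 m

437 m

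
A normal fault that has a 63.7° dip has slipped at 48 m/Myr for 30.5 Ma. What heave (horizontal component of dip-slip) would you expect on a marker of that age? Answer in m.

dip-slip = rate × time = 48 m/Myr × 30.5 Ma = 1464 m
heave = dip-slip × cos(dip) = 1464 × cos(63.7°) = 649 m

649 m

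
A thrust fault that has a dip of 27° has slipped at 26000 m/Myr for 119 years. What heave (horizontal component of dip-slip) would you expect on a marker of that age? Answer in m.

2.76 m

dip-slip = rate × time = 26000 m/Myr × 119 years = 3.094 m
heave = dip-slip × cos(dip) = 3.094 × cos(27°) = 2.76 m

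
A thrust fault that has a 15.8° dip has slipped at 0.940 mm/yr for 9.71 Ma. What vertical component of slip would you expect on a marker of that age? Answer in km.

dip-slip = rate × time = 0.940 mm/yr × 9.71 Ma = 9127 m
throw = dip-slip × sin(dip) = 9127 × sin(15.8°) = 2490 m = 2.49 km

2.49 km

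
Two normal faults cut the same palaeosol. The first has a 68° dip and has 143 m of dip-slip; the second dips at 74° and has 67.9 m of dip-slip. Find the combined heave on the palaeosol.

72.3 m

heave_A = 143 × cos(68°) = 53.57 m
heave_B = 67.9 × cos(74°) = 18.72 m
total = 53.57 + 18.72 = 72.3 m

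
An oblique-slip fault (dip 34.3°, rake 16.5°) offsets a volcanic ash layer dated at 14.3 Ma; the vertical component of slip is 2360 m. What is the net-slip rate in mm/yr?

dip-slip = throw / sin(dip) = 2360 / sin(34.3°) = 4188 m
net slip = dip-slip / sin(rake) = 4188 / sin(16.5°) = 14750 m
rate = 14750 m / 14.3 Ma = 0.00103 m/yr = 1.03 mm/yr

1.03 mm/yr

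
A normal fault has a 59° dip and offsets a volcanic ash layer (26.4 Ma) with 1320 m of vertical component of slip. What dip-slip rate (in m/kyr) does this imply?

dip-slip = throw / sin(dip) = 1320 m / sin(59°) = 1540 m
rate = 1540 m / 26.4 Ma = 0.0000583 m/yr = 0.0583 m/kyr

0.0583 m/kyr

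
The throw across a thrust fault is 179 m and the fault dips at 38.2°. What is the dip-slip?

289 m

dip-slip = throw / sin(dip) = 179 / sin(38.2°) = 289 m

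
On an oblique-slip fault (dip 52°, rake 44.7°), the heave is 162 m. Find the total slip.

374 m

dip-slip = heave / cos(dip) = 162 / cos(52°) = 263.1 m
net slip = dip-slip / sin(rake) = 263.1 / sin(44.7°) = 374 m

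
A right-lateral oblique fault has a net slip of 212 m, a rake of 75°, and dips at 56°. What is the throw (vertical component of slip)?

170 m

dip-slip = net slip × sin(rake) = 212 m × sin(75°) = 204.8 m
throw = dip-slip × sin(dip) = 204.8 × sin(56°) = 170 m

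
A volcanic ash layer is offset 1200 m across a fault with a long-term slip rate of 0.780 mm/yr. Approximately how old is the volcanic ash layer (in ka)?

1540 ka

age = offset / rate = 1200 m / (0.780 mm/yr) = 1.54e+06 yr = 1540 ka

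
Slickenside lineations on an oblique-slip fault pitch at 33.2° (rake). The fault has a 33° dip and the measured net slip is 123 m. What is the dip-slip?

dip-slip = net slip × sin(rake) = 123 m × sin(33.2°) = 67.4 m

67.4 m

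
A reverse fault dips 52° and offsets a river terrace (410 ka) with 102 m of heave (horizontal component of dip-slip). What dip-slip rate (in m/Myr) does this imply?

404 m/Myr

dip-slip = heave / cos(dip) = 102 m / cos(52°) = 165.7 m
rate = 165.7 m / 410 ka = 0.000404 m/yr = 404 m/Myr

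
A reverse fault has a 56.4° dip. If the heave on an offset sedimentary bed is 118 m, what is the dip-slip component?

213 m

dip-slip = heave / cos(dip) = 118 / cos(56.4°) = 213 m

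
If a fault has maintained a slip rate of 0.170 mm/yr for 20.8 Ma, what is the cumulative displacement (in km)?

slip = rate × time = 0.170 mm/yr × 20.8 Ma = 3540 m = 3.54 km

3.54 km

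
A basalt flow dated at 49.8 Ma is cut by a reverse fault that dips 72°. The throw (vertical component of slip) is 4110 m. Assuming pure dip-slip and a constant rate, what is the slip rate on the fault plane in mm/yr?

dip-slip = throw / sin(dip) = 4110 m / sin(72°) = 4322 m
rate = 4322 m / 49.8 Ma = 0.0000868 m/yr = 0.0868 mm/yr

0.0868 mm/yr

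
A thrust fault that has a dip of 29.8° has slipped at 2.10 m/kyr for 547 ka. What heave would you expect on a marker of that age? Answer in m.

dip-slip = rate × time = 2.10 m/kyr × 547 ka = 1149 m
heave = dip-slip × cos(dip) = 1149 × cos(29.8°) = 997 m

997 m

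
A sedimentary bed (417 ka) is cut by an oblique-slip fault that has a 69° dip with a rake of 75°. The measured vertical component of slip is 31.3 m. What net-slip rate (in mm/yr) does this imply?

dip-slip = throw / sin(dip) = 31.3 / sin(69°) = 33.53 m
net slip = dip-slip / sin(rake) = 33.53 / sin(75°) = 34.71 m
rate = 34.71 m / 417 ka = 0.0000832 m/yr = 0.0832 mm/yr

0.0832 mm/yr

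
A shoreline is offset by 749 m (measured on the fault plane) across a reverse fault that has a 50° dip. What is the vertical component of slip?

574 m

throw = dip-slip × sin(dip) = 749 m × sin(50°) = 574 m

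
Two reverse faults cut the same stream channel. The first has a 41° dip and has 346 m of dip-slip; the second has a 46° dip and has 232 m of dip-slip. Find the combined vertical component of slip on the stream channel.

throw_A = 346 × sin(41°) = 227 m
throw_B = 232 × sin(46°) = 166.9 m
total = 227 + 166.9 = 394 m

394 m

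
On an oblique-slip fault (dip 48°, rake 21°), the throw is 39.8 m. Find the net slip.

149 m

dip-slip = throw / sin(dip) = 39.8 / sin(48°) = 53.56 m
net slip = dip-slip / sin(rake) = 53.56 / sin(21°) = 149 m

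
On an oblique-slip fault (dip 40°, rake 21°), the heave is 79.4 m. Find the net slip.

289 m

dip-slip = heave / cos(dip) = 79.4 / cos(40°) = 103.6 m
net slip = dip-slip / sin(rake) = 103.6 / sin(21°) = 289 m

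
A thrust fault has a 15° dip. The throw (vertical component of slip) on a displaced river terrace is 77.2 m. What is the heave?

heave = throw / tan(dip) = 77.2 / tan(15°) = 288 m

288 m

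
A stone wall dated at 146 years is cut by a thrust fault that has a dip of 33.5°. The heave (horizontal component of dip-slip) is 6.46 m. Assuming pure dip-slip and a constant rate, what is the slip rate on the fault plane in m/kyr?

53.1 m/kyr

dip-slip = heave / cos(dip) = 6.46 m / cos(33.5°) = 7.747 m
rate = 7.747 m / 146 years = 0.0531 m/yr = 53.1 m/kyr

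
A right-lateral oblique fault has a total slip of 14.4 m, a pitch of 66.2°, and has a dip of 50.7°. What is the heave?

8.35 m

dip-slip = net slip × sin(rake) = 14.4 m × sin(66.2°) = 13.18 m
heave = dip-slip × cos(dip) = 13.18 × cos(50.7°) = 8.35 m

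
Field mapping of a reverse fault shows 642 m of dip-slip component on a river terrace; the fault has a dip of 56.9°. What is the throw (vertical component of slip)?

throw = dip-slip × sin(dip) = 642 m × sin(56.9°) = 538 m

538 m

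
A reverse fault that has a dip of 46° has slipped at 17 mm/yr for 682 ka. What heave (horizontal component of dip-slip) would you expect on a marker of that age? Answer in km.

8.05 km

dip-slip = rate × time = 17 mm/yr × 682 ka = 11590 m
heave = dip-slip × cos(dip) = 11590 × cos(46°) = 8050 m = 8.05 km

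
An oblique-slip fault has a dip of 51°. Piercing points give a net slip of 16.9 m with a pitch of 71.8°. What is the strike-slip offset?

5.28 m

strike-slip = net slip × cos(rake) = 16.9 m × cos(71.8°) = 5.28 m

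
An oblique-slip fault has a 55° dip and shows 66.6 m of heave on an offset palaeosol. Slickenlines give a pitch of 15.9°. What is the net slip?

424 m

dip-slip = heave / cos(dip) = 66.6 / cos(55°) = 116.1 m
net slip = dip-slip / sin(rake) = 116.1 / sin(15.9°) = 424 m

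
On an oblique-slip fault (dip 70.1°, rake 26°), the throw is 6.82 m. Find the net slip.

16.5 m

dip-slip = throw / sin(dip) = 6.82 / sin(70.1°) = 7.253 m
net slip = dip-slip / sin(rake) = 7.253 / sin(26°) = 16.5 m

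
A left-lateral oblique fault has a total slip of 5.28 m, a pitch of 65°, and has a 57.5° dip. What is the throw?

4.04 m

dip-slip = net slip × sin(rake) = 5.28 m × sin(65°) = 4.785 m
throw = dip-slip × sin(dip) = 4.785 × sin(57.5°) = 4.04 m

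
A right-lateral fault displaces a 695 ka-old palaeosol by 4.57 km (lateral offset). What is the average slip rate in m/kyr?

rate = 4.57 km / 695 ka = 0.00658 m/yr = 6.58 m/kyr

6.58 m/kyr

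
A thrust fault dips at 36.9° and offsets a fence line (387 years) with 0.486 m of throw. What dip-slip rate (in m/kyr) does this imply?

2.09 m/kyr

dip-slip = throw / sin(dip) = 0.486 m / sin(36.9°) = 0.8094 m
rate = 0.8094 m / 387 years = 0.00209 m/yr = 2.09 m/kyr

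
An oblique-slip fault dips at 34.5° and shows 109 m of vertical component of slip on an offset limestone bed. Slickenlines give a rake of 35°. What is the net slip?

dip-slip = throw / sin(dip) = 109 / sin(34.5°) = 192.4 m
net slip = dip-slip / sin(rake) = 192.4 / sin(35°) = 336 m

336 m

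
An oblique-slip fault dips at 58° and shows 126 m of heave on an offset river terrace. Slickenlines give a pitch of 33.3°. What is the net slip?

433 m

dip-slip = heave / cos(dip) = 126 / cos(58°) = 237.8 m
net slip = dip-slip / sin(rake) = 237.8 / sin(33.3°) = 433 m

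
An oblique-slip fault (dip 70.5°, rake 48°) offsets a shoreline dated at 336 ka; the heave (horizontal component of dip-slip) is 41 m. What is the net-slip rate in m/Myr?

492 m/Myr

dip-slip = heave / cos(dip) = 41 / cos(70.5°) = 122.8 m
net slip = dip-slip / sin(rake) = 122.8 / sin(48°) = 165.3 m
rate = 165.3 m / 336 ka = 0.000492 m/yr = 492 m/Myr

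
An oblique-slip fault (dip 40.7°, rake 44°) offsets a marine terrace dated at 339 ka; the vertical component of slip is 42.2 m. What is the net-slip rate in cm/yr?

0.0275 cm/yr

dip-slip = throw / sin(dip) = 42.2 / sin(40.7°) = 64.71 m
net slip = dip-slip / sin(rake) = 64.71 / sin(44°) = 93.16 m
rate = 93.16 m / 339 ka = 0.000275 m/yr = 0.0275 cm/yr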